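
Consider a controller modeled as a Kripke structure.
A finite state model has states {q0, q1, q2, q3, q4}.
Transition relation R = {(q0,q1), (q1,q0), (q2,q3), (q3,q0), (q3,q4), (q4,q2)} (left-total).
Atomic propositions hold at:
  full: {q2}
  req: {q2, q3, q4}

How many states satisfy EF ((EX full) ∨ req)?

3

Sat(EX full) = {s : some successor in {q2}} = {q4}
Sat((EX full) ∨ req) = {q2, q3, q4}
EF ((EX full) ∨ req): least fixpoint, start Z0 = {q2, q3, q4}, add states with some successor in Z. Already a fixed point.
Sat(EF ((EX full) ∨ req)) = {q2, q3, q4}
|Sat(EF ((EX full) ∨ req))| = |{q2, q3, q4}| = 3.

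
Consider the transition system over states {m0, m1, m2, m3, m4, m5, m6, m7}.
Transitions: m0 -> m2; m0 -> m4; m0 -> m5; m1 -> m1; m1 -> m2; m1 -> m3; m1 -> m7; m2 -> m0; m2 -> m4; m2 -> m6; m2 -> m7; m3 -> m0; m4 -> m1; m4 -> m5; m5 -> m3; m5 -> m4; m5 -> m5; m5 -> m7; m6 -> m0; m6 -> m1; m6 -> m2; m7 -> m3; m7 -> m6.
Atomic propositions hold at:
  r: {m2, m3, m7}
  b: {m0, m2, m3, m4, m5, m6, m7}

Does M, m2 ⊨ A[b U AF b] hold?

Yes

AF b: least fixpoint, start Z0 = {m0, m2, m3, m4, m5, m6, m7}, add states with every successor in Z. Already a fixed point.
Sat(AF b) = {m0, m2, m3, m4, m5, m6, m7}
A[b U AF b]: least fixpoint, start Z0 = Sat(AF b) = {m0, m2, m3, m4, m5, m6, m7}, add states in Sat(b) with every successor in Z. Already a fixed point.
Sat(A[b U AF b]) = {m0, m2, m3, m4, m5, m6, m7}
m2 ∈ Sat(A[b U AF b]) = {m0, m2, m3, m4, m5, m6, m7}, so the formula holds at m2.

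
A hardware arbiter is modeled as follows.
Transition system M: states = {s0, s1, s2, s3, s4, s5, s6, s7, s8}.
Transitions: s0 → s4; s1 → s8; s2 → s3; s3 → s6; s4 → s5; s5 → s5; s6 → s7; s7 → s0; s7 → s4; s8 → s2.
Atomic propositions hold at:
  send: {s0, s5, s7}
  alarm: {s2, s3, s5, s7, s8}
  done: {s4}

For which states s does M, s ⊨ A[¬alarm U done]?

Sat(¬alarm) = {s0, s1, s4, s6}
A[¬alarm U done]: least fixpoint, start Z0 = Sat(done) = {s4}, add states in Sat(¬alarm) with every successor in Z. Z1 = {s0, s4}; fixed.
Sat(A[¬alarm U done]) = {s0, s4}

{s0, s4}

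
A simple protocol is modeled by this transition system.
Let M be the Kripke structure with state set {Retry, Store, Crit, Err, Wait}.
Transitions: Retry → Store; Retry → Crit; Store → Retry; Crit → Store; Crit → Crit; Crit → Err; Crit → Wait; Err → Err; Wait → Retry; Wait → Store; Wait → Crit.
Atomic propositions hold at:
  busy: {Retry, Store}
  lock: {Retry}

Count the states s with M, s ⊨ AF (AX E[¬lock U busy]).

3

Sat(¬lock) = {Store, Crit, Err, Wait}
E[¬lock U busy]: least fixpoint, start Z0 = Sat(busy) = {Retry, Store}, add states in Sat(¬lock) with some successor in Z. Z1 = {Retry, Store, Crit, Wait}; fixed.
Sat(E[¬lock U busy]) = {Retry, Store, Crit, Wait}
Sat(AX E[¬lock U busy]) = {s : every successor in {Retry, Store, Crit, Wait}} = {Retry, Store, Wait}
AF (AX E[¬lock U busy]): least fixpoint, start Z0 = {Retry, Store, Wait}, add states with every successor in Z. Already a fixed point.
Sat(AF (AX E[¬lock U busy])) = {Retry, Store, Wait}
|Sat(AF (AX E[¬lock U busy]))| = |{Retry, Store, Wait}| = 3.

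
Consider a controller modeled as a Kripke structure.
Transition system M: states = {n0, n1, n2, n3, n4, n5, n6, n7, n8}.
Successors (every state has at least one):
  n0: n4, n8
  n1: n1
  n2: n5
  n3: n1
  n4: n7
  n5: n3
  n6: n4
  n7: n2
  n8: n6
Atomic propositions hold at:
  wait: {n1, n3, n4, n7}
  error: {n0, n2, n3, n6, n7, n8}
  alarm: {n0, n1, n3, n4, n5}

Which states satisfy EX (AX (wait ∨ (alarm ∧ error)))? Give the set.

{n0, n1, n2, n3, n5, n6, n8}

Sat(alarm ∧ error) = {n0, n3}
Sat(wait ∨ (alarm ∧ error)) = {n0, n1, n3, n4, n7}
Sat(AX (wait ∨ (alarm ∧ error))) = {s : every successor in {n0, n1, n3, n4, n7}} = {n1, n3, n4, n5, n6}
Sat(EX (AX (wait ∨ (alarm ∧ error)))) = {s : some successor in {n1, n3, n4, n5, n6}} = {n0, n1, n2, n3, n5, n6, n8}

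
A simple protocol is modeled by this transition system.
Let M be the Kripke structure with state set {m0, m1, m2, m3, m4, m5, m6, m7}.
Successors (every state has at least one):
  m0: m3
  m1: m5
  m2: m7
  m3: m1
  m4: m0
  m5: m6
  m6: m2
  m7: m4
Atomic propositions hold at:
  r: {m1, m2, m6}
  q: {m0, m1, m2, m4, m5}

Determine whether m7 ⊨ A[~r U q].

Yes

Sat(~r) = {m0, m3, m4, m5, m7}
A[~r U q]: least fixpoint, start Z0 = Sat(q) = {m0, m1, m2, m4, m5}, add states in Sat(~r) with every successor in Z. Z1 = {m0, m1, m2, m3, m4, m5, m7}; fixed.
Sat(A[~r U q]) = {m0, m1, m2, m3, m4, m5, m7}
m7 ∈ Sat(A[~r U q]) = {m0, m1, m2, m3, m4, m5, m7}, so the formula holds at m7.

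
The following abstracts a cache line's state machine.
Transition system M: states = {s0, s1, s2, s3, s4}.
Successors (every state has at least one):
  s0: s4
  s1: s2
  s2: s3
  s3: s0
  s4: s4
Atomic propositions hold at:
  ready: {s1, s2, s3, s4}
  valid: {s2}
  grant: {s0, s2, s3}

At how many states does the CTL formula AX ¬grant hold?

2

Sat(¬grant) = {s1, s4}
Sat(AX ¬grant) = {s : every successor in {s1, s4}} = {s0, s4}
|Sat(AX ¬grant)| = |{s0, s4}| = 2.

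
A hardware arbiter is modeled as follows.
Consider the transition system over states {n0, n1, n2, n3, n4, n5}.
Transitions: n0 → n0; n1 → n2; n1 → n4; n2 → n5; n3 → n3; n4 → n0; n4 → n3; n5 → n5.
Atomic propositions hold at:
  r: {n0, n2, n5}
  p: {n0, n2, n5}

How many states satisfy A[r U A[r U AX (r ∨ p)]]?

Sat(r ∨ p) = {n0, n2, n5}
Sat(AX (r ∨ p)) = {s : every successor in {n0, n2, n5}} = {n0, n2, n5}
A[r U AX (r ∨ p)]: least fixpoint, start Z0 = Sat(AX (r ∨ p)) = {n0, n2, n5}, add states in Sat(r) with every successor in Z. Already a fixed point.
Sat(A[r U AX (r ∨ p)]) = {n0, n2, n5}
A[r U A[r U AX (r ∨ p)]]: least fixpoint, start Z0 = Sat(A[r U AX (r ∨ p)]) = {n0, n2, n5}, add states in Sat(r) with every successor in Z. Already a fixed point.
Sat(A[r U A[r U AX (r ∨ p)]]) = {n0, n2, n5}
|Sat(A[r U A[r U AX (r ∨ p)]])| = |{n0, n2, n5}| = 3.

3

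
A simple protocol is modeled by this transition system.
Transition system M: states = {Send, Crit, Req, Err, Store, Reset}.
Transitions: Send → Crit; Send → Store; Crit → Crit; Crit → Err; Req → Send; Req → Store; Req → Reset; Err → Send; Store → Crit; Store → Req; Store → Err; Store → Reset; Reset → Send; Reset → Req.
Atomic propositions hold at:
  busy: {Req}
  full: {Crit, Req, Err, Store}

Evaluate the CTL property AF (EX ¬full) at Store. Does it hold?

Sat(¬full) = {Send, Reset}
Sat(EX ¬full) = {s : some successor in {Send, Reset}} = {Req, Err, Store, Reset}
AF (EX ¬full): least fixpoint, start Z0 = {Req, Err, Store, Reset}, add states with every successor in Z. Already a fixed point.
Sat(AF (EX ¬full)) = {Req, Err, Store, Reset}
Store ∈ Sat(AF (EX ¬full)) = {Req, Err, Store, Reset}, so the formula holds at Store.

Yes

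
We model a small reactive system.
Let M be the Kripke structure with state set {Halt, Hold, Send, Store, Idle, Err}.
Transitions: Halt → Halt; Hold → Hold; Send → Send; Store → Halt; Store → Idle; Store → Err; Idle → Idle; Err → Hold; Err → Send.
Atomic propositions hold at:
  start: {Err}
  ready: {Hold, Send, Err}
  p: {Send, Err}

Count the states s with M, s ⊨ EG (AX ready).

3

Sat(AX ready) = {s : every successor in {Hold, Send, Err}} = {Hold, Send, Err}
EG (AX ready): greatest fixpoint, start Z0 = {Hold, Send, Err}, keep only states in Sat with some successor in Z. Already a fixed point.
Sat(EG (AX ready)) = {Hold, Send, Err}
|Sat(EG (AX ready))| = |{Hold, Send, Err}| = 3.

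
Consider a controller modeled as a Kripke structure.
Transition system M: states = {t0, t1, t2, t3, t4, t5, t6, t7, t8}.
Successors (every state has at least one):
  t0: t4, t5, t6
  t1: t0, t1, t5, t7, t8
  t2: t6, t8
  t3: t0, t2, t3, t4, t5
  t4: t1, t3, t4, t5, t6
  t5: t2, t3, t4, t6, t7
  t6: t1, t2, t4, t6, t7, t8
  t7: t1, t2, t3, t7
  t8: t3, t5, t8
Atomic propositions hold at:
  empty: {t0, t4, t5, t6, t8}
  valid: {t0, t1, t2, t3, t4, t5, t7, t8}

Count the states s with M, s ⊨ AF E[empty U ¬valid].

6

Sat(¬valid) = {t6}
E[empty U ¬valid]: least fixpoint, start Z0 = Sat(¬valid) = {t6}, add states in Sat(empty) with some successor in Z. Z1 = {t0, t4, t5, t6}; Z2 = {t0, t4, t5, t6, t8}; fixed.
Sat(E[empty U ¬valid]) = {t0, t4, t5, t6, t8}
AF E[empty U ¬valid]: least fixpoint, start Z0 = {t0, t4, t5, t6, t8}, add states with every successor in Z. Z1 = {t0, t2, t4, t5, t6, t8}; fixed.
Sat(AF E[empty U ¬valid]) = {t0, t2, t4, t5, t6, t8}
|Sat(AF E[empty U ¬valid])| = |{t0, t2, t4, t5, t6, t8}| = 6.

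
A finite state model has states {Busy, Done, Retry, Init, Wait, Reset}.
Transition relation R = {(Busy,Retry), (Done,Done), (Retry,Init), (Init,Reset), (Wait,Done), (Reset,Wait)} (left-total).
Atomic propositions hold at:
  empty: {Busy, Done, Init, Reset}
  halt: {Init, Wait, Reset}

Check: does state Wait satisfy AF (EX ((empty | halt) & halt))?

No

Sat(empty | halt) = {Busy, Done, Init, Wait, Reset}
Sat((empty | halt) & halt) = {Init, Wait, Reset}
Sat(EX ((empty | halt) & halt)) = {s : some successor in {Init, Wait, Reset}} = {Retry, Init, Reset}
AF (EX ((empty | halt) & halt)): least fixpoint, start Z0 = {Retry, Init, Reset}, add states with every successor in Z. Z1 = {Busy, Retry, Init, Reset}; fixed.
Sat(AF (EX ((empty | halt) & halt))) = {Busy, Retry, Init, Reset}
Wait ∉ Sat(AF (EX ((empty | halt) & halt))) = {Busy, Retry, Init, Reset}, so the formula does not hold at Wait.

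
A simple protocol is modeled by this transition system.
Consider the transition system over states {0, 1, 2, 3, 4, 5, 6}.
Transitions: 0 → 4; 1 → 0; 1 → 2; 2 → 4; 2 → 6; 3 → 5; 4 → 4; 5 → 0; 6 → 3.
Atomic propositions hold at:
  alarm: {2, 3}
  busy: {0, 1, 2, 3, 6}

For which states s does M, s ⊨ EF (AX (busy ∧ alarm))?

{1, 2, 6}

Sat(busy ∧ alarm) = {2, 3}
Sat(AX (busy ∧ alarm)) = {s : every successor in {2, 3}} = {6}
EF (AX (busy ∧ alarm)): least fixpoint, start Z0 = {6}, add states with some successor in Z. Z1 = {2, 6}; Z2 = {1, 2, 6}; fixed.
Sat(EF (AX (busy ∧ alarm))) = {1, 2, 6}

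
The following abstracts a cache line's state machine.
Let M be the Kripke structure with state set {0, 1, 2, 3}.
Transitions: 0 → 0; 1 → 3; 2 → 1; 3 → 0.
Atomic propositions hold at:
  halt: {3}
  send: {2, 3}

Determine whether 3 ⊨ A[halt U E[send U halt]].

Yes

E[send U halt]: least fixpoint, start Z0 = Sat(halt) = {3}, add states in Sat(send) with some successor in Z. Already a fixed point.
Sat(E[send U halt]) = {3}
A[halt U E[send U halt]]: least fixpoint, start Z0 = Sat(E[send U halt]) = {3}, add states in Sat(halt) with every successor in Z. Already a fixed point.
Sat(A[halt U E[send U halt]]) = {3}
3 ∈ Sat(A[halt U E[send U halt]]) = {3}, so the formula holds at 3.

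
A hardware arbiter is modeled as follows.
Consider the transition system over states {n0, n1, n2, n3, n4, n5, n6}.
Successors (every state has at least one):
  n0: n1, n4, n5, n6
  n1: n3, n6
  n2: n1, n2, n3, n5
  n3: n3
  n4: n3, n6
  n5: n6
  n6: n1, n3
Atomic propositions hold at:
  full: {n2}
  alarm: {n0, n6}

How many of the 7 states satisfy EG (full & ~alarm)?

1

Sat(~alarm) = {n1, n2, n3, n4, n5}
Sat(full & ~alarm) = {n2}
EG (full & ~alarm): greatest fixpoint, start Z0 = {n2}, keep only states in Sat with some successor in Z. Already a fixed point.
Sat(EG (full & ~alarm)) = {n2}
|Sat(EG (full & ~alarm))| = |{n2}| = 1.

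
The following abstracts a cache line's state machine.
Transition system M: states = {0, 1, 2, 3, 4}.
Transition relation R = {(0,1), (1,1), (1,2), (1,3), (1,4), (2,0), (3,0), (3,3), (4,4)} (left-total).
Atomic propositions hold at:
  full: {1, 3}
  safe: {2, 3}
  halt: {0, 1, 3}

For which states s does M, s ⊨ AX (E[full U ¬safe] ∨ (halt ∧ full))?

Sat(¬safe) = {0, 1, 4}
E[full U ¬safe]: least fixpoint, start Z0 = Sat(¬safe) = {0, 1, 4}, add states in Sat(full) with some successor in Z. Z1 = {0, 1, 3, 4}; fixed.
Sat(E[full U ¬safe]) = {0, 1, 3, 4}
Sat(halt ∧ full) = {1, 3}
Sat(E[full U ¬safe] ∨ (halt ∧ full)) = {0, 1, 3, 4}
Sat(AX (E[full U ¬safe] ∨ (halt ∧ full))) = {s : every successor in {0, 1, 3, 4}} = {0, 2, 3, 4}

{0, 2, 3, 4}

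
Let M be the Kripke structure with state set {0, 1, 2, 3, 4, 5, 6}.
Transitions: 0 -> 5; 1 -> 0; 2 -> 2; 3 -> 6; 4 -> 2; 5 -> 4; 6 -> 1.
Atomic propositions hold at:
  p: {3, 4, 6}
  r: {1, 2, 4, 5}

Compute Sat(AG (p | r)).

{2, 4, 5}

Sat(p | r) = {1, 2, 3, 4, 5, 6}
AG (p | r): greatest fixpoint, start Z0 = {1, 2, 3, 4, 5, 6}, keep only states in Sat with every successor in Z. Z1 = {2, 3, 4, 5, 6}; Z2 = {2, 3, 4, 5}; Z3 = {2, 4, 5}; fixed.
Sat(AG (p | r)) = {2, 4, 5}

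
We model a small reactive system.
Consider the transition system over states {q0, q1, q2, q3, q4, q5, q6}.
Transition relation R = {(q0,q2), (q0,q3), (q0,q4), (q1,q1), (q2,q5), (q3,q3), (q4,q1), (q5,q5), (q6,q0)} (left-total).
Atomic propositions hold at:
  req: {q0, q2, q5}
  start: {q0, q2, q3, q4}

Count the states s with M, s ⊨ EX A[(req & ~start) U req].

4

Sat(~start) = {q1, q5, q6}
Sat(req & ~start) = {q5}
A[(req & ~start) U req]: least fixpoint, start Z0 = Sat(req) = {q0, q2, q5}, add states in Sat(req & ~start) with every successor in Z. Already a fixed point.
Sat(A[(req & ~start) U req]) = {q0, q2, q5}
Sat(EX A[(req & ~start) U req]) = {s : some successor in {q0, q2, q5}} = {q0, q2, q5, q6}
|Sat(EX A[(req & ~start) U req])| = |{q0, q2, q5, q6}| = 4.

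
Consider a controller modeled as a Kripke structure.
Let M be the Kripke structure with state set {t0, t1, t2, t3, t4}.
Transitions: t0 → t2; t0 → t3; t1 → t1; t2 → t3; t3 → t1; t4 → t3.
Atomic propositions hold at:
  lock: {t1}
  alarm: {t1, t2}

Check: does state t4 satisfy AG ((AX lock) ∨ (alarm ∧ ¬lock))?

Sat(AX lock) = {s : every successor in {t1}} = {t1, t3}
Sat(¬lock) = {t0, t2, t3, t4}
Sat(alarm ∧ ¬lock) = {t2}
Sat((AX lock) ∨ (alarm ∧ ¬lock)) = {t1, t2, t3}
AG ((AX lock) ∨ (alarm ∧ ¬lock)): greatest fixpoint, start Z0 = {t1, t2, t3}, keep only states in Sat with every successor in Z. Already a fixed point.
Sat(AG ((AX lock) ∨ (alarm ∧ ¬lock))) = {t1, t2, t3}
t4 ∉ Sat(AG ((AX lock) ∨ (alarm ∧ ¬lock))) = {t1, t2, t3}, so the formula does not hold at t4.

No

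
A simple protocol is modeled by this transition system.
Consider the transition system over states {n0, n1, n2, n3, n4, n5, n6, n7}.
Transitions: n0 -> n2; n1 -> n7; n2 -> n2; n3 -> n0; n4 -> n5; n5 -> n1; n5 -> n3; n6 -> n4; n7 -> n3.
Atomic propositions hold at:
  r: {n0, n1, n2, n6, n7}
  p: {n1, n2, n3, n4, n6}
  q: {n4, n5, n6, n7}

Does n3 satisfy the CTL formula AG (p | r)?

Sat(p | r) = {n0, n1, n2, n3, n4, n6, n7}
AG (p | r): greatest fixpoint, start Z0 = {n0, n1, n2, n3, n4, n6, n7}, keep only states in Sat with every successor in Z. Z1 = {n0, n1, n2, n3, n6, n7}; Z2 = {n0, n1, n2, n3, n7}; fixed.
Sat(AG (p | r)) = {n0, n1, n2, n3, n7}
n3 ∈ Sat(AG (p | r)) = {n0, n1, n2, n3, n7}, so the formula holds at n3.

Yes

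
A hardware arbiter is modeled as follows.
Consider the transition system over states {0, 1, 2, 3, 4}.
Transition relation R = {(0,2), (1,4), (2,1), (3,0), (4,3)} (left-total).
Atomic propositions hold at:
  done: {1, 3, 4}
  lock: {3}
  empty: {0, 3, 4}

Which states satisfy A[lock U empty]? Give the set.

A[lock U empty]: least fixpoint, start Z0 = Sat(empty) = {0, 3, 4}, add states in Sat(lock) with every successor in Z. Already a fixed point.
Sat(A[lock U empty]) = {0, 3, 4}

{0, 3, 4}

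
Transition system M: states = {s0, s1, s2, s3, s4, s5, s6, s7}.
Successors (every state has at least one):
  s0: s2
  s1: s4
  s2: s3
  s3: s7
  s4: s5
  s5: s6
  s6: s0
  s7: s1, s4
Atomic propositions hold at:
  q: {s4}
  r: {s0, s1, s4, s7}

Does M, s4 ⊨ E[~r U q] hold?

Sat(~r) = {s2, s3, s5, s6}
E[~r U q]: least fixpoint, start Z0 = Sat(q) = {s4}, add states in Sat(~r) with some successor in Z. Already a fixed point.
Sat(E[~r U q]) = {s4}
s4 ∈ Sat(E[~r U q]) = {s4}, so the formula holds at s4.

Yes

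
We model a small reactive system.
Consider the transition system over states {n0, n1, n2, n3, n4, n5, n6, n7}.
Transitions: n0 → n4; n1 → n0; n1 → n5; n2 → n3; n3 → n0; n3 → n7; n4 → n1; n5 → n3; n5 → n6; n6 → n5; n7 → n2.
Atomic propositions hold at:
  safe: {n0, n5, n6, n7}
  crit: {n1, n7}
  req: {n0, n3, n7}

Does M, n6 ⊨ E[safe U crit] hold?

E[safe U crit]: least fixpoint, start Z0 = Sat(crit) = {n1, n7}, add states in Sat(safe) with some successor in Z. Already a fixed point.
Sat(E[safe U crit]) = {n1, n7}
n6 ∉ Sat(E[safe U crit]) = {n1, n7}, so the formula does not hold at n6.

No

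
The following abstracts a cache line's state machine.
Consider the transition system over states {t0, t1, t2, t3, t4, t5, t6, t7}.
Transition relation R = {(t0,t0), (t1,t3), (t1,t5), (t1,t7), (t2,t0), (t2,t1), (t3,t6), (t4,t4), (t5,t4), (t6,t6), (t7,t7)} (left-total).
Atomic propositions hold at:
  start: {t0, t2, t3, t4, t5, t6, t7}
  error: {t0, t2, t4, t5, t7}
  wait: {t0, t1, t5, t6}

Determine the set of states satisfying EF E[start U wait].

E[start U wait]: least fixpoint, start Z0 = Sat(wait) = {t0, t1, t5, t6}, add states in Sat(start) with some successor in Z. Z1 = {t0, t1, t2, t3, t5, t6}; fixed.
Sat(E[start U wait]) = {t0, t1, t2, t3, t5, t6}
EF E[start U wait]: least fixpoint, start Z0 = {t0, t1, t2, t3, t5, t6}, add states with some successor in Z. Already a fixed point.
Sat(EF E[start U wait]) = {t0, t1, t2, t3, t5, t6}

{t0, t1, t2, t3, t5, t6}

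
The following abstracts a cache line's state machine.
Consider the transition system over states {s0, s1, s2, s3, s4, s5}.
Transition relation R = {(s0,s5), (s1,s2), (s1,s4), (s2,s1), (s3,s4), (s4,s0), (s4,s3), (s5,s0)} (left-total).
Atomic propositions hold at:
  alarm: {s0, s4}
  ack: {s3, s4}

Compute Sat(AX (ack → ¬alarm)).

Sat(¬alarm) = {s1, s2, s3, s5}
Sat(ack → ¬alarm) = {s0, s1, s2, s3, s5}
Sat(AX (ack → ¬alarm)) = {s : every successor in {s0, s1, s2, s3, s5}} = {s0, s2, s4, s5}

{s0, s2, s4, s5}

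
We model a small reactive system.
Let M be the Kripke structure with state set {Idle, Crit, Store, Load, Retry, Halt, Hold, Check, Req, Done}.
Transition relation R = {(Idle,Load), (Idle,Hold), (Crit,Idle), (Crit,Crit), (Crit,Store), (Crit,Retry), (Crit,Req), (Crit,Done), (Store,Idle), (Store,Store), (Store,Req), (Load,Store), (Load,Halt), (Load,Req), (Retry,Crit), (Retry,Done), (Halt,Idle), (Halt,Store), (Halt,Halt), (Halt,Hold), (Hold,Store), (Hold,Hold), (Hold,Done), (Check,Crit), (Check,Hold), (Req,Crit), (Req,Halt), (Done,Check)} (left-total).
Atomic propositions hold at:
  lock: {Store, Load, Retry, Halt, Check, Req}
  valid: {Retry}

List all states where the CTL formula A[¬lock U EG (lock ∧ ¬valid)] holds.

Sat(¬lock) = {Idle, Crit, Hold, Done}
Sat(¬valid) = {Idle, Crit, Store, Load, Halt, Hold, Check, Req, Done}
Sat(lock ∧ ¬valid) = {Store, Load, Halt, Check, Req}
EG (lock ∧ ¬valid): greatest fixpoint, start Z0 = {Store, Load, Halt, Check, Req}, keep only states in Sat with some successor in Z. Z1 = {Store, Load, Halt, Req}; fixed.
Sat(EG (lock ∧ ¬valid)) = {Store, Load, Halt, Req}
A[¬lock U EG (lock ∧ ¬valid)]: least fixpoint, start Z0 = Sat(EG (lock ∧ ¬valid)) = {Store, Load, Halt, Req}, add states in Sat(¬lock) with every successor in Z. Already a fixed point.
Sat(A[¬lock U EG (lock ∧ ¬valid)]) = {Store, Load, Halt, Req}

{Store, Load, Halt, Req}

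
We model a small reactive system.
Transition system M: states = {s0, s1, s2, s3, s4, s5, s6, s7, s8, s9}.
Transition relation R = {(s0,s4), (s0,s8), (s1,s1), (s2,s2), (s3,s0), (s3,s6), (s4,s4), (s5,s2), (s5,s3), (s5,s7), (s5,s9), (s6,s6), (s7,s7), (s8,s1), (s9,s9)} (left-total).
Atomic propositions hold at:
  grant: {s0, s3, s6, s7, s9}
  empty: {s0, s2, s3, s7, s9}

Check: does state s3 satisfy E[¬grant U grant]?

Yes

Sat(¬grant) = {s1, s2, s4, s5, s8}
E[¬grant U grant]: least fixpoint, start Z0 = Sat(grant) = {s0, s3, s6, s7, s9}, add states in Sat(¬grant) with some successor in Z. Z1 = {s0, s3, s5, s6, s7, s9}; fixed.
Sat(E[¬grant U grant]) = {s0, s3, s5, s6, s7, s9}
s3 ∈ Sat(E[¬grant U grant]) = {s0, s3, s5, s6, s7, s9}, so the formula holds at s3.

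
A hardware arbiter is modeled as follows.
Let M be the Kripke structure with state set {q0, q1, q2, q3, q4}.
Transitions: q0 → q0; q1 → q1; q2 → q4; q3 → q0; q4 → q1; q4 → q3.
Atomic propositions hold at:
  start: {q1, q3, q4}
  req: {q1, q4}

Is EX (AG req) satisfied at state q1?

AG req: greatest fixpoint, start Z0 = {q1, q4}, keep only states in Sat with every successor in Z. Z1 = {q1}; fixed.
Sat(AG req) = {q1}
Sat(EX (AG req)) = {s : some successor in {q1}} = {q1, q4}
q1 ∈ Sat(EX (AG req)) = {q1, q4}, so the formula holds at q1.

Yes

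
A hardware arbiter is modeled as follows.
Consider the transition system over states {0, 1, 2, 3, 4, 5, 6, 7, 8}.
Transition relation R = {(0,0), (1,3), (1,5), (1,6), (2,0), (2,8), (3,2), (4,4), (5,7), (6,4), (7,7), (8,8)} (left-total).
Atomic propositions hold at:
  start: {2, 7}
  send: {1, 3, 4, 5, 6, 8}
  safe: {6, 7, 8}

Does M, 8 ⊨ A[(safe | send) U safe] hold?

Sat(safe | send) = {1, 3, 4, 5, 6, 7, 8}
A[(safe | send) U safe]: least fixpoint, start Z0 = Sat(safe) = {6, 7, 8}, add states in Sat(safe | send) with every successor in Z. Z1 = {5, 6, 7, 8}; fixed.
Sat(A[(safe | send) U safe]) = {5, 6, 7, 8}
8 ∈ Sat(A[(safe | send) U safe]) = {5, 6, 7, 8}, so the formula holds at 8.

Yes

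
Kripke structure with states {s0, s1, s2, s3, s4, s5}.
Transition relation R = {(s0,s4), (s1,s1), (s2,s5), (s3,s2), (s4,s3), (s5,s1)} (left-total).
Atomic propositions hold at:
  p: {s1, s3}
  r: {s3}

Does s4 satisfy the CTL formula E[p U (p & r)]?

No

Sat(p & r) = {s3}
E[p U (p & r)]: least fixpoint, start Z0 = Sat((p & r)) = {s3}, add states in Sat(p) with some successor in Z. Already a fixed point.
Sat(E[p U (p & r)]) = {s3}
s4 ∉ Sat(E[p U (p & r)]) = {s3}, so the formula does not hold at s4.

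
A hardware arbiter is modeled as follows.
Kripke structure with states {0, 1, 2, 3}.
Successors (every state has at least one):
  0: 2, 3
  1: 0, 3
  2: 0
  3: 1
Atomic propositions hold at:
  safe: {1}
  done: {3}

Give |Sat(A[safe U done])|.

A[safe U done]: least fixpoint, start Z0 = Sat(done) = {3}, add states in Sat(safe) with every successor in Z. Already a fixed point.
Sat(A[safe U done]) = {3}
|Sat(A[safe U done])| = |{3}| = 1.

1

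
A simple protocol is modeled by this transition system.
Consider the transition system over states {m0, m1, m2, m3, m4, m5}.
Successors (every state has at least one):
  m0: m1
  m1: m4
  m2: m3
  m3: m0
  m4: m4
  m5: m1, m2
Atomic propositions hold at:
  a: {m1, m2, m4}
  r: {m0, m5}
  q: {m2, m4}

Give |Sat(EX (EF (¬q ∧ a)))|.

Sat(¬q) = {m0, m1, m3, m5}
Sat(¬q ∧ a) = {m1}
EF (¬q ∧ a): least fixpoint, start Z0 = {m1}, add states with some successor in Z. Z1 = {m0, m1, m5}; Z2 = {m0, m1, m3, m5}; Z3 = {m0, m1, m2, m3, m5}; fixed.
Sat(EF (¬q ∧ a)) = {m0, m1, m2, m3, m5}
Sat(EX (EF (¬q ∧ a))) = {s : some successor in {m0, m1, m2, m3, m5}} = {m0, m2, m3, m5}
|Sat(EX (EF (¬q ∧ a)))| = |{m0, m2, m3, m5}| = 4.

4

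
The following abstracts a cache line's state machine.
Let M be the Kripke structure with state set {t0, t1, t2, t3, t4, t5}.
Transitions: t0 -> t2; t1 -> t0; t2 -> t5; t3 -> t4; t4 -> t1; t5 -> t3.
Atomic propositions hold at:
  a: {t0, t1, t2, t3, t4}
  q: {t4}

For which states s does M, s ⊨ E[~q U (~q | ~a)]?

{t0, t1, t2, t3, t5}

Sat(~q) = {t0, t1, t2, t3, t5}
Sat(~a) = {t5}
Sat(~q | ~a) = {t0, t1, t2, t3, t5}
E[~q U (~q | ~a)]: least fixpoint, start Z0 = Sat((~q | ~a)) = {t0, t1, t2, t3, t5}, add states in Sat(~q) with some successor in Z. Already a fixed point.
Sat(E[~q U (~q | ~a)]) = {t0, t1, t2, t3, t5}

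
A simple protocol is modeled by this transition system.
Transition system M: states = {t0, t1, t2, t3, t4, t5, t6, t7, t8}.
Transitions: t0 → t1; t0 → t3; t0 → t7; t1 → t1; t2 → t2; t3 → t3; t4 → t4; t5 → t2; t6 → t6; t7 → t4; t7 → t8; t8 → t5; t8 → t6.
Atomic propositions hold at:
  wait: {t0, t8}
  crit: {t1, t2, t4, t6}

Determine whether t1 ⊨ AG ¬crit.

Sat(¬crit) = {t0, t3, t5, t7, t8}
AG ¬crit: greatest fixpoint, start Z0 = {t0, t3, t5, t7, t8}, keep only states in Sat with every successor in Z. Z1 = {t3}; fixed.
Sat(AG ¬crit) = {t3}
t1 ∉ Sat(AG ¬crit) = {t3}, so the formula does not hold at t1.

No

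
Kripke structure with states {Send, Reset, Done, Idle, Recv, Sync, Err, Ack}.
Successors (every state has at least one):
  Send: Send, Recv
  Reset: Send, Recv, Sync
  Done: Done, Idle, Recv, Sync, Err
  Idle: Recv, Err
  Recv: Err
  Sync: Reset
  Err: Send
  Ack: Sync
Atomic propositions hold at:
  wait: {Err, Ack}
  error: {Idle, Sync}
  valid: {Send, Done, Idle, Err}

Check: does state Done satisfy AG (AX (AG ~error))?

No

Sat(~error) = {Send, Reset, Done, Recv, Err, Ack}
AG ~error: greatest fixpoint, start Z0 = {Send, Reset, Done, Recv, Err, Ack}, keep only states in Sat with every successor in Z. Z1 = {Send, Recv, Err}; fixed.
Sat(AG ~error) = {Send, Recv, Err}
Sat(AX (AG ~error)) = {s : every successor in {Send, Recv, Err}} = {Send, Idle, Recv, Err}
AG (AX (AG ~error)): greatest fixpoint, start Z0 = {Send, Idle, Recv, Err}, keep only states in Sat with every successor in Z. Already a fixed point.
Sat(AG (AX (AG ~error))) = {Send, Idle, Recv, Err}
Done ∉ Sat(AG (AX (AG ~error))) = {Send, Idle, Recv, Err}, so the formula does not hold at Done.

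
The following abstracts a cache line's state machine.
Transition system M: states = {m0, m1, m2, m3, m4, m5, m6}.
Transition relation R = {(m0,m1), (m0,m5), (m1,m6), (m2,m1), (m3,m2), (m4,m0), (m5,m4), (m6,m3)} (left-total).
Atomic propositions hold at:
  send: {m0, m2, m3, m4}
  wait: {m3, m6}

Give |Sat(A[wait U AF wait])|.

4

AF wait: least fixpoint, start Z0 = {m3, m6}, add states with every successor in Z. Z1 = {m1, m3, m6}; Z2 = {m1, m2, m3, m6}; fixed.
Sat(AF wait) = {m1, m2, m3, m6}
A[wait U AF wait]: least fixpoint, start Z0 = Sat(AF wait) = {m1, m2, m3, m6}, add states in Sat(wait) with every successor in Z. Already a fixed point.
Sat(A[wait U AF wait]) = {m1, m2, m3, m6}
|Sat(A[wait U AF wait])| = |{m1, m2, m3, m6}| = 4.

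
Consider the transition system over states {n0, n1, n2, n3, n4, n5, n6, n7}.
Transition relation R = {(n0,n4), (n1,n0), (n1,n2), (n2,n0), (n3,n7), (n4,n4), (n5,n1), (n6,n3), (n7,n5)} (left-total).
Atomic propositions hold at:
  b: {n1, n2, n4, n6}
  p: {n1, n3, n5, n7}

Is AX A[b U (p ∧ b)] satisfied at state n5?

Sat(p ∧ b) = {n1}
A[b U (p ∧ b)]: least fixpoint, start Z0 = Sat((p ∧ b)) = {n1}, add states in Sat(b) with every successor in Z. Already a fixed point.
Sat(A[b U (p ∧ b)]) = {n1}
Sat(AX A[b U (p ∧ b)]) = {s : every successor in {n1}} = {n5}
n5 ∈ Sat(AX A[b U (p ∧ b)]) = {n5}, so the formula holds at n5.

Yes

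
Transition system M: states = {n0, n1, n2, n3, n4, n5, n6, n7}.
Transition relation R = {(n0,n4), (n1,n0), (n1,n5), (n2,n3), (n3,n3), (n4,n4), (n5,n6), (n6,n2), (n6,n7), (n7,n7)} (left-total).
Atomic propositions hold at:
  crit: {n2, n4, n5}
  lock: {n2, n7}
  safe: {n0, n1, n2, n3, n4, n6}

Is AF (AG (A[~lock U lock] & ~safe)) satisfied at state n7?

Yes

Sat(~lock) = {n0, n1, n3, n4, n5, n6}
A[~lock U lock]: least fixpoint, start Z0 = Sat(lock) = {n2, n7}, add states in Sat(~lock) with every successor in Z. Z1 = {n2, n6, n7}; Z2 = {n2, n5, n6, n7}; fixed.
Sat(A[~lock U lock]) = {n2, n5, n6, n7}
Sat(~safe) = {n5, n7}
Sat(A[~lock U lock] & ~safe) = {n5, n7}
AG (A[~lock U lock] & ~safe): greatest fixpoint, start Z0 = {n5, n7}, keep only states in Sat with every successor in Z. Z1 = {n7}; fixed.
Sat(AG (A[~lock U lock] & ~safe)) = {n7}
AF (AG (A[~lock U lock] & ~safe)): least fixpoint, start Z0 = {n7}, add states with every successor in Z. Already a fixed point.
Sat(AF (AG (A[~lock U lock] & ~safe))) = {n7}
n7 ∈ Sat(AF (AG (A[~lock U lock] & ~safe))) = {n7}, so the formula holds at n7.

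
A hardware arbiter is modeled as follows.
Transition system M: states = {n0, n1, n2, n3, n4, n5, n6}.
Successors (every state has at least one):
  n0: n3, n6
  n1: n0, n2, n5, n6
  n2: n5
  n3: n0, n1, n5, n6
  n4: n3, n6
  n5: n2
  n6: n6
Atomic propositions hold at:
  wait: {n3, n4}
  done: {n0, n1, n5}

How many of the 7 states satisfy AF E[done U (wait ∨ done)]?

6

Sat(wait ∨ done) = {n0, n1, n3, n4, n5}
E[done U (wait ∨ done)]: least fixpoint, start Z0 = Sat((wait ∨ done)) = {n0, n1, n3, n4, n5}, add states in Sat(done) with some successor in Z. Already a fixed point.
Sat(E[done U (wait ∨ done)]) = {n0, n1, n3, n4, n5}
AF E[done U (wait ∨ done)]: least fixpoint, start Z0 = {n0, n1, n3, n4, n5}, add states with every successor in Z. Z1 = {n0, n1, n2, n3, n4, n5}; fixed.
Sat(AF E[done U (wait ∨ done)]) = {n0, n1, n2, n3, n4, n5}
|Sat(AF E[done U (wait ∨ done)])| = |{n0, n1, n2, n3, n4, n5}| = 6.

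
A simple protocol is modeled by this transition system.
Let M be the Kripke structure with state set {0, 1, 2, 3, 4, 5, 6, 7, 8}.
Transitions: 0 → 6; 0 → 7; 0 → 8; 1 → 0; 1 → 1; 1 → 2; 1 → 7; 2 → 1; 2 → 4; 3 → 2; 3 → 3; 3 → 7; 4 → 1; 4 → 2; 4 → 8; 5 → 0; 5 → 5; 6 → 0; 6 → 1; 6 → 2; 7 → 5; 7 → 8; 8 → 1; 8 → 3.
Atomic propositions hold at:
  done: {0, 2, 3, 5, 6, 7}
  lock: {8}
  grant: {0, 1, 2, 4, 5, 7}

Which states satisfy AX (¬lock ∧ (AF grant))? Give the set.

Sat(¬lock) = {0, 1, 2, 3, 4, 5, 6, 7}
AF grant: least fixpoint, start Z0 = {0, 1, 2, 4, 5, 7}, add states with every successor in Z. Z1 = {0, 1, 2, 4, 5, 6, 7}; fixed.
Sat(AF grant) = {0, 1, 2, 4, 5, 6, 7}
Sat(¬lock ∧ (AF grant)) = {0, 1, 2, 4, 5, 6, 7}
Sat(AX (¬lock ∧ (AF grant))) = {s : every successor in {0, 1, 2, 4, 5, 6, 7}} = {1, 2, 5, 6}

{1, 2, 5, 6}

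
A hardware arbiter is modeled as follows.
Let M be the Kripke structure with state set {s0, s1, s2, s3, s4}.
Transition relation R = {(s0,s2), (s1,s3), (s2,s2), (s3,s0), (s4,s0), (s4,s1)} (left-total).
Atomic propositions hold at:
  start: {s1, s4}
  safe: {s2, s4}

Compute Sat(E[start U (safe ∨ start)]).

Sat(safe ∨ start) = {s1, s2, s4}
E[start U (safe ∨ start)]: least fixpoint, start Z0 = Sat((safe ∨ start)) = {s1, s2, s4}, add states in Sat(start) with some successor in Z. Already a fixed point.
Sat(E[start U (safe ∨ start)]) = {s1, s2, s4}

{s1, s2, s4}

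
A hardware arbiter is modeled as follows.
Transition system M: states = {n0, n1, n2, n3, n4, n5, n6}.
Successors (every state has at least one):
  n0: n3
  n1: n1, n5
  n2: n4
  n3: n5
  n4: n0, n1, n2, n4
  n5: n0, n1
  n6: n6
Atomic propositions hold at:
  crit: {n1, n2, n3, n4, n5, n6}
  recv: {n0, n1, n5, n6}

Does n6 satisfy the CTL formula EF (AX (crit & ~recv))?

Sat(~recv) = {n2, n3, n4}
Sat(crit & ~recv) = {n2, n3, n4}
Sat(AX (crit & ~recv)) = {s : every successor in {n2, n3, n4}} = {n0, n2}
EF (AX (crit & ~recv)): least fixpoint, start Z0 = {n0, n2}, add states with some successor in Z. Z1 = {n0, n2, n4, n5}; Z2 = {n0, n1, n2, n3, n4, n5}; fixed.
Sat(EF (AX (crit & ~recv))) = {n0, n1, n2, n3, n4, n5}
n6 ∉ Sat(EF (AX (crit & ~recv))) = {n0, n1, n2, n3, n4, n5}, so the formula does not hold at n6.

No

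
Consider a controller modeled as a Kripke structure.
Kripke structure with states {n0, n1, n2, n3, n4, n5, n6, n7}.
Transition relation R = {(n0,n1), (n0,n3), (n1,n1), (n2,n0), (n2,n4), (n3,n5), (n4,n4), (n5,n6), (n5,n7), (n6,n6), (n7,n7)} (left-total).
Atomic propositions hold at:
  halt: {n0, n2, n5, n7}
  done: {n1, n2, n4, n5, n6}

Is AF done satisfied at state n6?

AF done: least fixpoint, start Z0 = {n1, n2, n4, n5, n6}, add states with every successor in Z. Z1 = {n1, n2, n3, n4, n5, n6}; Z2 = {n0, n1, n2, n3, n4, n5, n6}; fixed.
Sat(AF done) = {n0, n1, n2, n3, n4, n5, n6}
n6 ∈ Sat(AF done) = {n0, n1, n2, n3, n4, n5, n6}, so the formula holds at n6.

Yes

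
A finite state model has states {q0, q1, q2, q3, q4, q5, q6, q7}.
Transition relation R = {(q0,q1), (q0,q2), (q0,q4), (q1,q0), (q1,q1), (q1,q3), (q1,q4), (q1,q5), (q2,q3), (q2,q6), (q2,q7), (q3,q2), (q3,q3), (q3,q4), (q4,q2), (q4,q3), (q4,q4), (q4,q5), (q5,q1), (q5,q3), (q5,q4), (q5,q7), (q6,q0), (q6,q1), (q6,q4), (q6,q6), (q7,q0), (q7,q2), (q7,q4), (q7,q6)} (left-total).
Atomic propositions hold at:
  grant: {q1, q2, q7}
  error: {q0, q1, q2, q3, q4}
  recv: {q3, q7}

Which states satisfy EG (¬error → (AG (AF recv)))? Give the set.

Sat(¬error) = {q5, q6, q7}
AF recv: least fixpoint, start Z0 = {q3, q7}, add states with every successor in Z. Already a fixed point.
Sat(AF recv) = {q3, q7}
AG (AF recv): greatest fixpoint, start Z0 = {q3, q7}, keep only states in Sat with every successor in Z. Z1 = ∅; fixed.
Sat(AG (AF recv)) = ∅
Sat(¬error → (AG (AF recv))) = {q0, q1, q2, q3, q4}
EG (¬error → (AG (AF recv))): greatest fixpoint, start Z0 = {q0, q1, q2, q3, q4}, keep only states in Sat with some successor in Z. Already a fixed point.
Sat(EG (¬error → (AG (AF recv)))) = {q0, q1, q2, q3, q4}

{q0, q1, q2, q3, q4}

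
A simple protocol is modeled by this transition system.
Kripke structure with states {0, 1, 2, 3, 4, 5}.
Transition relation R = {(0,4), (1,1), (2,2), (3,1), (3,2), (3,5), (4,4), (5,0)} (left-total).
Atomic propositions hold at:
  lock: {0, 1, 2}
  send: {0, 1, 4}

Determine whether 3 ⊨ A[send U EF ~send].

Yes

Sat(~send) = {2, 3, 5}
EF ~send: least fixpoint, start Z0 = {2, 3, 5}, add states with some successor in Z. Already a fixed point.
Sat(EF ~send) = {2, 3, 5}
A[send U EF ~send]: least fixpoint, start Z0 = Sat(EF ~send) = {2, 3, 5}, add states in Sat(send) with every successor in Z. Already a fixed point.
Sat(A[send U EF ~send]) = {2, 3, 5}
3 ∈ Sat(A[send U EF ~send]) = {2, 3, 5}, so the formula holds at 3.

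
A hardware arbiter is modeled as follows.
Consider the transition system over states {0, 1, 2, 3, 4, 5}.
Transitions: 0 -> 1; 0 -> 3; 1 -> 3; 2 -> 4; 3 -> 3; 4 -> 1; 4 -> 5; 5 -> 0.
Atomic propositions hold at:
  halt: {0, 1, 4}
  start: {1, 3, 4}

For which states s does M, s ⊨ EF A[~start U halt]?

{0, 1, 2, 4, 5}

Sat(~start) = {0, 2, 5}
A[~start U halt]: least fixpoint, start Z0 = Sat(halt) = {0, 1, 4}, add states in Sat(~start) with every successor in Z. Z1 = {0, 1, 2, 4, 5}; fixed.
Sat(A[~start U halt]) = {0, 1, 2, 4, 5}
EF A[~start U halt]: least fixpoint, start Z0 = {0, 1, 2, 4, 5}, add states with some successor in Z. Already a fixed point.
Sat(EF A[~start U halt]) = {0, 1, 2, 4, 5}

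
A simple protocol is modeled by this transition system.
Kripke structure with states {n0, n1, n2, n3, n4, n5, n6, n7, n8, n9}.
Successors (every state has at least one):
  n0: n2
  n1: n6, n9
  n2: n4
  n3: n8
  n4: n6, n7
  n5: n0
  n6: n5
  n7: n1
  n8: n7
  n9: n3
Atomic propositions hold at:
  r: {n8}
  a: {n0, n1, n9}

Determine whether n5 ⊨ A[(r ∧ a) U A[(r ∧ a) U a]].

No

Sat(r ∧ a) = ∅
A[(r ∧ a) U a]: least fixpoint, start Z0 = Sat(a) = {n0, n1, n9}, add states in Sat(r ∧ a) with every successor in Z. Already a fixed point.
Sat(A[(r ∧ a) U a]) = {n0, n1, n9}
A[(r ∧ a) U A[(r ∧ a) U a]]: least fixpoint, start Z0 = Sat(A[(r ∧ a) U a]) = {n0, n1, n9}, add states in Sat(r ∧ a) with every successor in Z. Already a fixed point.
Sat(A[(r ∧ a) U A[(r ∧ a) U a]]) = {n0, n1, n9}
n5 ∉ Sat(A[(r ∧ a) U A[(r ∧ a) U a]]) = {n0, n1, n9}, so the formula does not hold at n5.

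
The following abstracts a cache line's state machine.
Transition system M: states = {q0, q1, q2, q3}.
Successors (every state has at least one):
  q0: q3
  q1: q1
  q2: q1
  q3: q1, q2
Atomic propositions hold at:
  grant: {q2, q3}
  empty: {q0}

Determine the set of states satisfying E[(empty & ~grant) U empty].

Sat(~grant) = {q0, q1}
Sat(empty & ~grant) = {q0}
E[(empty & ~grant) U empty]: least fixpoint, start Z0 = Sat(empty) = {q0}, add states in Sat(empty & ~grant) with some successor in Z. Already a fixed point.
Sat(E[(empty & ~grant) U empty]) = {q0}

{q0}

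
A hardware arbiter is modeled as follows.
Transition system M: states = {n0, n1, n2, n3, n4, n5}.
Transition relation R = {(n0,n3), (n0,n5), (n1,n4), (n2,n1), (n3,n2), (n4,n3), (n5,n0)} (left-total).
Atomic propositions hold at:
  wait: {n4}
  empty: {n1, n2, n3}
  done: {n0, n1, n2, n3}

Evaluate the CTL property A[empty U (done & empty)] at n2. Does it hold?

Yes

Sat(done & empty) = {n1, n2, n3}
A[empty U (done & empty)]: least fixpoint, start Z0 = Sat((done & empty)) = {n1, n2, n3}, add states in Sat(empty) with every successor in Z. Already a fixed point.
Sat(A[empty U (done & empty)]) = {n1, n2, n3}
n2 ∈ Sat(A[empty U (done & empty)]) = {n1, n2, n3}, so the formula holds at n2.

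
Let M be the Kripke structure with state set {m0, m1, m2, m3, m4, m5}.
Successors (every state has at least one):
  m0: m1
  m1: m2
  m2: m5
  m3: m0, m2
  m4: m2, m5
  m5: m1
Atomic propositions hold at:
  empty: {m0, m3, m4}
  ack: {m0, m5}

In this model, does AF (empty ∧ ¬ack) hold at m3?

Yes

Sat(¬ack) = {m1, m2, m3, m4}
Sat(empty ∧ ¬ack) = {m3, m4}
AF (empty ∧ ¬ack): least fixpoint, start Z0 = {m3, m4}, add states with every successor in Z. Already a fixed point.
Sat(AF (empty ∧ ¬ack)) = {m3, m4}
m3 ∈ Sat(AF (empty ∧ ¬ack)) = {m3, m4}, so the formula holds at m3.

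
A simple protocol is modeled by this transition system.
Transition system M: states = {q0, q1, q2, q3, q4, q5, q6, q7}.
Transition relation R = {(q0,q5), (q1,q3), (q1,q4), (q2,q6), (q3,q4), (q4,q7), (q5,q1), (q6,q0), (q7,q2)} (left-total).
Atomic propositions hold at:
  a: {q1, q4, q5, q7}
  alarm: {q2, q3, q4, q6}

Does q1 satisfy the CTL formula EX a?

Sat(EX a) = {s : some successor in {q1, q4, q5, q7}} = {q0, q1, q3, q4, q5}
q1 ∈ Sat(EX a) = {q0, q1, q3, q4, q5}, so the formula holds at q1.

Yes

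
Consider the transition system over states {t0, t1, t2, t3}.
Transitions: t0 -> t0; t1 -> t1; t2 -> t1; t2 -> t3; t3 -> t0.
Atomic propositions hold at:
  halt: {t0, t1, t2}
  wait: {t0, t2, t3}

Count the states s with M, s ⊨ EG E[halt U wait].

E[halt U wait]: least fixpoint, start Z0 = Sat(wait) = {t0, t2, t3}, add states in Sat(halt) with some successor in Z. Already a fixed point.
Sat(E[halt U wait]) = {t0, t2, t3}
EG E[halt U wait]: greatest fixpoint, start Z0 = {t0, t2, t3}, keep only states in Sat with some successor in Z. Already a fixed point.
Sat(EG E[halt U wait]) = {t0, t2, t3}
|Sat(EG E[halt U wait])| = |{t0, t2, t3}| = 3.

3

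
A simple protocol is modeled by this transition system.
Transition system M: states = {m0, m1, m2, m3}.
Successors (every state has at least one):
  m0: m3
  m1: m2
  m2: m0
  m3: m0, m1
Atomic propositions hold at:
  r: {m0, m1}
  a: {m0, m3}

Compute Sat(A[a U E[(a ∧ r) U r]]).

{m0, m1, m3}

Sat(a ∧ r) = {m0}
E[(a ∧ r) U r]: least fixpoint, start Z0 = Sat(r) = {m0, m1}, add states in Sat(a ∧ r) with some successor in Z. Already a fixed point.
Sat(E[(a ∧ r) U r]) = {m0, m1}
A[a U E[(a ∧ r) U r]]: least fixpoint, start Z0 = Sat(E[(a ∧ r) U r]) = {m0, m1}, add states in Sat(a) with every successor in Z. Z1 = {m0, m1, m3}; fixed.
Sat(A[a U E[(a ∧ r) U r]]) = {m0, m1, m3}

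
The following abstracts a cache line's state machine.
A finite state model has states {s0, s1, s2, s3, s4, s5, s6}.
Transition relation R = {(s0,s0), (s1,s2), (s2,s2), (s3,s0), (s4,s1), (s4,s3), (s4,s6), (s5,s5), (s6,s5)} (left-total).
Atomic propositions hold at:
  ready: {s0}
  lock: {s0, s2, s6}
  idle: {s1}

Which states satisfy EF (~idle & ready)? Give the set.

{s0, s3, s4}

Sat(~idle) = {s0, s2, s3, s4, s5, s6}
Sat(~idle & ready) = {s0}
EF (~idle & ready): least fixpoint, start Z0 = {s0}, add states with some successor in Z. Z1 = {s0, s3}; Z2 = {s0, s3, s4}; fixed.
Sat(EF (~idle & ready)) = {s0, s3, s4}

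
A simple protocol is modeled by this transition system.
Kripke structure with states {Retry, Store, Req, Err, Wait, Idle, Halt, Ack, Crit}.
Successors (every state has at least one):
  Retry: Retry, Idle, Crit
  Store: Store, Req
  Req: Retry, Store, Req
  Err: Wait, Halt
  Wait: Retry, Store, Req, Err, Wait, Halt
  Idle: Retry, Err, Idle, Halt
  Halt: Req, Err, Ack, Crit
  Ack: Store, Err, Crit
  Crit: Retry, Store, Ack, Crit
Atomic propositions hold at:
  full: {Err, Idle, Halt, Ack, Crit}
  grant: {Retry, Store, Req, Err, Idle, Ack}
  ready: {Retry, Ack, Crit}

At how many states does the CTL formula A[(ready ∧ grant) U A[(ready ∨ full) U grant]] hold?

6

Sat(ready ∧ grant) = {Retry, Ack}
Sat(ready ∨ full) = {Retry, Err, Idle, Halt, Ack, Crit}
A[(ready ∨ full) U grant]: least fixpoint, start Z0 = Sat(grant) = {Retry, Store, Req, Err, Idle, Ack}, add states in Sat(ready ∨ full) with every successor in Z. Already a fixed point.
Sat(A[(ready ∨ full) U grant]) = {Retry, Store, Req, Err, Idle, Ack}
A[(ready ∧ grant) U A[(ready ∨ full) U grant]]: least fixpoint, start Z0 = Sat(A[(ready ∨ full) U grant]) = {Retry, Store, Req, Err, Idle, Ack}, add states in Sat(ready ∧ grant) with every successor in Z. Already a fixed point.
Sat(A[(ready ∧ grant) U A[(ready ∨ full) U grant]]) = {Retry, Store, Req, Err, Idle, Ack}
|Sat(A[(ready ∧ grant) U A[(ready ∨ full) U grant]])| = |{Retry, Store, Req, Err, Idle, Ack}| = 6.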